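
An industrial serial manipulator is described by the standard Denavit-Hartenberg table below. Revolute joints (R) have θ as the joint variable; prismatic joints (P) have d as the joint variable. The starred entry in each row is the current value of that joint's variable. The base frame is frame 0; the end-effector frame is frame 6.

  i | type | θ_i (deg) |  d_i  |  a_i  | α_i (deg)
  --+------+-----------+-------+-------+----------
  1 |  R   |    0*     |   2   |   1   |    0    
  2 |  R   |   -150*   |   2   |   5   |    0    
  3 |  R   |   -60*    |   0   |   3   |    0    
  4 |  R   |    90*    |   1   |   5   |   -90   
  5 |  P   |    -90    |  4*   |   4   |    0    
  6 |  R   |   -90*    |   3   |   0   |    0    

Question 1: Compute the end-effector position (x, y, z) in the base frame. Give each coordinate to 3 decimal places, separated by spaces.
-2.366 -8.830 9.000

after link 1: o_1 = (1.0000, 0.0000, 2.0000)
after link 2: o_2 = (-3.3301, -2.5000, 4.0000)
after link 3: o_3 = (-5.9282, -1.0000, 4.0000)
after link 4: o_4 = (-8.4282, -5.3301, 5.0000)
after link 5: o_5 = (-4.9641, -7.3301, 9.0000)
after link 6: o_6 = (-2.3660, -8.8301, 9.0000)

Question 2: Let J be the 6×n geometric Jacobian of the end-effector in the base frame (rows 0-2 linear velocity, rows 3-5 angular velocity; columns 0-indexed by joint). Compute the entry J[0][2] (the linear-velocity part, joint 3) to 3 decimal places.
axis z_2 = (0.0000,0.0000,1.0000); lever o_n−o_2 = (0.9641,-6.3301,5.0000)
cross product → J_v[:, 2] = (6.3301,0.9641,-0.0000)
J_ω[:, 2] = z_2
entry J[0][2] = 6.3301

6.330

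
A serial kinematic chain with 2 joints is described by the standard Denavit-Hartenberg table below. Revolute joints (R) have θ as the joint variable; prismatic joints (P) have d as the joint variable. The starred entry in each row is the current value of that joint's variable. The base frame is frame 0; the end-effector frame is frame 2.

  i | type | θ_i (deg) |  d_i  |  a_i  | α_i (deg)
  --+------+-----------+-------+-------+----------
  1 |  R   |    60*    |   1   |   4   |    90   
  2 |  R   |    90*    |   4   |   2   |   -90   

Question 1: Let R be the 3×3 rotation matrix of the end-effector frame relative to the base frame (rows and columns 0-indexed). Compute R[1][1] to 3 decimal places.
End-effector y-axis (col 1 of R) = (-0.8660,0.5000,-0.0000)
R[1][1] = 0.5000

0.500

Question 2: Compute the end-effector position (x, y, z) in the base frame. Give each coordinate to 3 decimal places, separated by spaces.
after link 1: o_1 = (2.0000, 3.4641, 1.0000)
after link 2: o_2 = (5.4641, 1.4641, 3.0000)

5.464 1.464 3.000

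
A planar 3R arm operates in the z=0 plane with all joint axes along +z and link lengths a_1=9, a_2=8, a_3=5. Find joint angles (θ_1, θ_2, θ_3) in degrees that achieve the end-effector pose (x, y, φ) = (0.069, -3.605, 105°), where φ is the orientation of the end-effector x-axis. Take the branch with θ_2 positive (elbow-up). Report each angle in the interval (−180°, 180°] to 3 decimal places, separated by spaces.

-135.002 120.000 120.003

wrist centre = target − a_3·(cos φ, sin φ) = (1.3631, -8.4346)
cos θ_2 = (73.0010−9²−8²)/(2·9·8) = -0.5000; θ_2 = 119.9995° (elbow-up)
β = atan2(-8.4346,1.3631) = -80.8200°; ψ = atan2(6.9282,5.0001) = 54.1823°
θ_1 = β − ψ = -135.0023°
θ_3 = φ − θ_1 − θ_2 = 120.0027° (wrapped to (-180°,180°])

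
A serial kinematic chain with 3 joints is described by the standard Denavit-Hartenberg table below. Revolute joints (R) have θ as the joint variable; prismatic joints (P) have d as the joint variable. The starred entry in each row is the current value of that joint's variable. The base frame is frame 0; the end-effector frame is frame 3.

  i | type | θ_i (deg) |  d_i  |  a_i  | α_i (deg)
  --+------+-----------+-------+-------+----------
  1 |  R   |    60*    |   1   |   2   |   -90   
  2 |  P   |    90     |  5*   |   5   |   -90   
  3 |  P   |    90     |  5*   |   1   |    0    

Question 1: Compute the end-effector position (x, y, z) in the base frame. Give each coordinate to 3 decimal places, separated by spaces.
-4.964 -0.598 -4.000

after link 1: o_1 = (1.0000, 1.7321, 1.0000)
after link 2: o_2 = (-3.3301, 4.2321, -4.0000)
after link 3: o_3 = (-4.9641, -0.5981, -4.0000)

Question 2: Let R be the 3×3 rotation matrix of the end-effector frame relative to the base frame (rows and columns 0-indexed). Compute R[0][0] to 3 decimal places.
0.866

End-effector x-axis (col 0 of R) = (0.8660,-0.5000,-0.0000)
R[0][0] = 0.8660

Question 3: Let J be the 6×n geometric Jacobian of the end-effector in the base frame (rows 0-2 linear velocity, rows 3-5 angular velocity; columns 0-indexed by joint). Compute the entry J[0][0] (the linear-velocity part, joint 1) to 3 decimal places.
0.598

axis z_0 = ẑ; lever o_n−o_0 = (-4.9641,-0.5981,-4.0000)
cross product → J_v[:, 0] = (0.5981,-4.9641,0.0000)
J_ω[:, 0] = z_0
entry J[0][0] = 0.5981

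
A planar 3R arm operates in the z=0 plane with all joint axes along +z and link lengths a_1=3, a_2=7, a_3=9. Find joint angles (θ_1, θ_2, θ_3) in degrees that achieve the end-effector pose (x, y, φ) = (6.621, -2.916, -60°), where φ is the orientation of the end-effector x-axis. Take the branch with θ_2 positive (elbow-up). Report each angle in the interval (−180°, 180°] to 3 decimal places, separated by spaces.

-45.012 135.011 -149.999

wrist centre = target − a_3·(cos φ, sin φ) = (2.1210, 4.8782)
cos θ_2 = (28.2958−3²−7²)/(2·3·7) = -0.7072; θ_2 = 135.0111° (elbow-up)
β = atan2(4.8782,2.1210) = 66.5011°; ψ = atan2(4.9488,-1.9507) = 111.5133°
θ_1 = β − ψ = -45.0122°
θ_3 = φ − θ_1 − θ_2 = -149.9989° (wrapped to (-180°,180°])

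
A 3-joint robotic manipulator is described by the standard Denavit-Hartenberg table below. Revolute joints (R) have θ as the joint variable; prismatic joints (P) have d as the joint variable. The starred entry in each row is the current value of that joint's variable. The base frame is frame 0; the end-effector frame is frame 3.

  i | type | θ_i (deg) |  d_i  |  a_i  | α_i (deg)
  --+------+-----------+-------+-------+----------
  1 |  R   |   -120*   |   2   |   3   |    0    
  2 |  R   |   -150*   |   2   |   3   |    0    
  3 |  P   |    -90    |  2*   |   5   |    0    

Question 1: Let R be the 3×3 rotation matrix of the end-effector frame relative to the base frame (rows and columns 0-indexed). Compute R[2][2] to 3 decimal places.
1.000

End-effector z-axis (col 2 of R) = (0.0000,0.0000,1.0000)
R[2][2] = 1.0000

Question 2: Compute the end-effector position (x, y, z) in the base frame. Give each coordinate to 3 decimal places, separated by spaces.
after link 1: o_1 = (-1.5000, -2.5981, 2.0000)
after link 2: o_2 = (-1.5000, 0.4019, 4.0000)
after link 3: o_3 = (3.5000, 0.4019, 6.0000)

3.500 0.402 6.000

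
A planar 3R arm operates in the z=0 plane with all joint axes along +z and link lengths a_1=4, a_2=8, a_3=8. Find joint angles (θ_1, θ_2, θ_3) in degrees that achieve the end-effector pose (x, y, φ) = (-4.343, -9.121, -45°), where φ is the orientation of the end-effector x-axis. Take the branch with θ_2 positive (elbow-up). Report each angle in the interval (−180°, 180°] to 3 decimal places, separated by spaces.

wrist centre = target − a_3·(cos φ, sin φ) = (-9.9999, -3.4641)
cos θ_2 = (111.9974−4²−8²)/(2·4·8) = 0.5000; θ_2 = 60.0027° (elbow-up)
β = atan2(-3.4641,-9.9999) = -160.8929°; ψ = atan2(6.9284,7.9997) = 40.8953°
θ_1 = β − ψ = -201.7882°
θ_3 = φ − θ_1 − θ_2 = 96.7855° (wrapped to (-180°,180°])

158.212 60.003 96.786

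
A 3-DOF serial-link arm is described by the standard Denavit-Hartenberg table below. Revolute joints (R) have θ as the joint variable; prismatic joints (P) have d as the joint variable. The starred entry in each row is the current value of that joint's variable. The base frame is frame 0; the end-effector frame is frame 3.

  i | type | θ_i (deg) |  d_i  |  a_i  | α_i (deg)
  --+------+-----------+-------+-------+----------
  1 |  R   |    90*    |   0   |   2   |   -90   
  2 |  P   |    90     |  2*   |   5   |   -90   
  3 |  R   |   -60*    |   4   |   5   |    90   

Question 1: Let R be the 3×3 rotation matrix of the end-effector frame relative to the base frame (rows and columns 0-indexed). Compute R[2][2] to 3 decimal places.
0.866

End-effector z-axis (col 2 of R) = (-0.5000,-0.0000,0.8660)
R[2][2] = 0.8660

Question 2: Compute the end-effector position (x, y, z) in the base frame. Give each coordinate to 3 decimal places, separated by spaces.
after link 1: o_1 = (0.0000, 2.0000, 0.0000)
after link 2: o_2 = (-2.0000, 2.0000, -5.0000)
after link 3: o_3 = (-6.3301, -2.0000, -7.5000)

-6.330 -2.000 -7.500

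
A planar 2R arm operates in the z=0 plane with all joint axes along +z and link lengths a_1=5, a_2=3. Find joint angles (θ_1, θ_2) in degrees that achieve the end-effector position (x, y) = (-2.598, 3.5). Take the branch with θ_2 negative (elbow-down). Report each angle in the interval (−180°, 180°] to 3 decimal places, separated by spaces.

163.173 -120.001

cos θ_2 = (18.9996−5²−3²)/(2·5·3) = -0.5000; θ_2 = -120.0009° (elbow-down)
β = atan2(3.5000,-2.5980) = 126.5860°; ψ = atan2(-2.5981,3.5000) = -36.5868°
θ_1 = β − ψ = 163.1728°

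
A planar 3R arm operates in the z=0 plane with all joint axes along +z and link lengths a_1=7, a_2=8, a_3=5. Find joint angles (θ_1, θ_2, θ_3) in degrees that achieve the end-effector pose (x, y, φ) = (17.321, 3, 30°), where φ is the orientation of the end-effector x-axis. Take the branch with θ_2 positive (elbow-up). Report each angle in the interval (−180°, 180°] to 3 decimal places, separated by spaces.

-29.996 59.992 0.004

wrist centre = target − a_3·(cos φ, sin φ) = (12.9909, 0.5000)
cos θ_2 = (169.0128−7²−8²)/(2·7·8) = 0.5001; θ_2 = 59.9924° (elbow-up)
β = atan2(0.5000,12.9909) = 2.2041°; ψ = atan2(6.9277,11.0009) = 32.2001°
θ_1 = β − ψ = -29.9960°
θ_3 = φ − θ_1 − θ_2 = 0.0035° (wrapped to (-180°,180°])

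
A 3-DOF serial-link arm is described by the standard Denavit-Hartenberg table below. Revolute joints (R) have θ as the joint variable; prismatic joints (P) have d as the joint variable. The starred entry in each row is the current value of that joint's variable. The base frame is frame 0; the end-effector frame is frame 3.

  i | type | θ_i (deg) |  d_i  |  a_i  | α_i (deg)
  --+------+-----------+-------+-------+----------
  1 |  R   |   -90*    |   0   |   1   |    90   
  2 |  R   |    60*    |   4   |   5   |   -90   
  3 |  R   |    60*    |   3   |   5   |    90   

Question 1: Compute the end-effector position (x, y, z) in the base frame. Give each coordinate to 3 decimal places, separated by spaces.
after link 1: o_1 = (0.0000, -1.0000, 0.0000)
after link 2: o_2 = (-4.0000, -3.5000, 4.3301)
after link 3: o_3 = (0.3301, -2.1519, 7.9952)

0.330 -2.152 7.995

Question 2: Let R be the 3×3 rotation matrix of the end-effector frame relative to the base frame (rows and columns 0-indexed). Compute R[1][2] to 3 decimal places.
End-effector z-axis (col 2 of R) = (-0.5000,-0.4330,0.7500)
R[1][2] = -0.4330

-0.433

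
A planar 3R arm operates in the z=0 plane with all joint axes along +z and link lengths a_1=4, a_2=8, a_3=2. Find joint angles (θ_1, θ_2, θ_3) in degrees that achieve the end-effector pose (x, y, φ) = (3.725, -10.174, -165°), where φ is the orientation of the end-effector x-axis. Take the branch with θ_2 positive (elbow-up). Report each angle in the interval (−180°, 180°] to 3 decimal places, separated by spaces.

wrist centre = target − a_3·(cos φ, sin φ) = (5.6569, -9.6564)
cos θ_2 = (125.2453−4²−8²)/(2·4·8) = 0.7070; θ_2 = 45.0121° (elbow-up)
β = atan2(-9.6564,5.6569) = -59.6375°; ψ = atan2(5.6580,9.6557) = 30.3695°
θ_1 = β − ψ = -90.0071°
θ_3 = φ − θ_1 − θ_2 = -120.0050° (wrapped to (-180°,180°])

-90.007 45.012 -120.005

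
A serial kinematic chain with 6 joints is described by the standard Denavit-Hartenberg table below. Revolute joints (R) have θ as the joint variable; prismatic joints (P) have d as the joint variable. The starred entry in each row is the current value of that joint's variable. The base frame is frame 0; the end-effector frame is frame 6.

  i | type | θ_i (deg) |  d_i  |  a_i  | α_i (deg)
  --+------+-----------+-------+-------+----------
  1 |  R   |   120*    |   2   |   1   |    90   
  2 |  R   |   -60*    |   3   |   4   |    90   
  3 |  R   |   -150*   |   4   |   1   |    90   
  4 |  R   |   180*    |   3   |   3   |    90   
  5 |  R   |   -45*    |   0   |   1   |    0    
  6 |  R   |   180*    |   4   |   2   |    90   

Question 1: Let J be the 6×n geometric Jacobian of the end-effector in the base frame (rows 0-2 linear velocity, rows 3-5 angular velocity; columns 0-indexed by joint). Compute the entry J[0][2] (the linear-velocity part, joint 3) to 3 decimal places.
0.329

axis z_2 = (0.4330,-0.7500,-0.5000); lever o_n−o_2 = (6.9877,-4.3893,-3.3644)
cross product → J_v[:, 2] = (0.3287,-2.0370,3.3402)
J_ω[:, 2] = z_2
entry J[0][2] = 0.3287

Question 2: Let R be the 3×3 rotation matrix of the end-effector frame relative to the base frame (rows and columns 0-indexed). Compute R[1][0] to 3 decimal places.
-0.289

End-effector x-axis (col 0 of R) = (0.4656,-0.2888,0.8365)
R[1][0] = -0.2888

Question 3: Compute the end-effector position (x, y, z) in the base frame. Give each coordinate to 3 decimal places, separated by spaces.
8.086 -0.291 -4.829

after link 1: o_1 = (-0.5000, 0.8660, 2.0000)
after link 2: o_2 = (1.0981, 4.0981, -1.4641)
after link 3: o_3 = (2.6136, 0.4731, -2.7141)
after link 4: o_4 = (5.8881, 2.9976, -3.6651)
after link 5: o_5 = (5.4225, 3.2864, -4.5016)
after link 6: o_6 = (8.0858, -0.2913, -4.8285)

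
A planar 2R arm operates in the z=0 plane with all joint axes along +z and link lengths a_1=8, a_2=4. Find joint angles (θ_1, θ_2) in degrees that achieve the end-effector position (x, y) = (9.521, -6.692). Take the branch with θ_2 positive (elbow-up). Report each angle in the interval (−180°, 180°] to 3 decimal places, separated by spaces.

-44.994 29.988

cos θ_2 = (135.4323−8²−4²)/(2·8·4) = 0.8661; θ_2 = 29.9880° (elbow-up)
β = atan2(-6.6920,9.5210) = -35.1021°; ψ = atan2(1.9993,11.4645) = 9.8922°
θ_1 = β − ψ = -44.9944°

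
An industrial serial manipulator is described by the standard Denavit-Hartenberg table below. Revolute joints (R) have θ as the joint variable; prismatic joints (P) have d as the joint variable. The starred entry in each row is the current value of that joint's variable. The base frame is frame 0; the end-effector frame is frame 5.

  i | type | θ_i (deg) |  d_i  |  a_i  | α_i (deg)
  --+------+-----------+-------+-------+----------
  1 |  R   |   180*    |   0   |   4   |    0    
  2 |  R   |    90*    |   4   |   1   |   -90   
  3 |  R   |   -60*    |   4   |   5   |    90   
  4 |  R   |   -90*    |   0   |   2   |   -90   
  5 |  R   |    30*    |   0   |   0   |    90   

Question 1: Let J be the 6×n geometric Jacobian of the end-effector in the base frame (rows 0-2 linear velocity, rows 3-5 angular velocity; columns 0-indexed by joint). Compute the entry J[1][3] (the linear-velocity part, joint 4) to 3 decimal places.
axis z_3 = (0.0000,0.8660,0.5000); lever o_n−o_3 = (-2.0000,0.0000,0.0000)
cross product → J_v[:, 3] = (-0.0000,-1.0000,1.7321)
J_ω[:, 3] = z_3
entry J[1][3] = -1.0000

-1.000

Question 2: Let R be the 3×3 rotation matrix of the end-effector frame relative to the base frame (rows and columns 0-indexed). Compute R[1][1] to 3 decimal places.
-0.500

End-effector y-axis (col 1 of R) = (-0.0000,-0.5000,0.8660)
R[1][1] = -0.5000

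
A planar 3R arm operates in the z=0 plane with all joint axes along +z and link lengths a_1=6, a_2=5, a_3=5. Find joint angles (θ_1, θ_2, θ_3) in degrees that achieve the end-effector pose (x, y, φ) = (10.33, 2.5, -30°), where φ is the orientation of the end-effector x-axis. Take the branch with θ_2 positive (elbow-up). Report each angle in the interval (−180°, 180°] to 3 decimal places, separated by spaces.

wrist centre = target − a_3·(cos φ, sin φ) = (5.9999, 5.0000)
cos θ_2 = (60.9985−6²−5²)/(2·6·5) = -0.0000; θ_2 = 90.0015° (elbow-up)
β = atan2(5.0000,5.9999) = 39.8062°; ψ = atan2(5.0000,5.9999) = 39.8062°
θ_1 = β − ψ = 0.0000°
θ_3 = φ − θ_1 − θ_2 = -120.0015° (wrapped to (-180°,180°])

0.000 90.001 -120.001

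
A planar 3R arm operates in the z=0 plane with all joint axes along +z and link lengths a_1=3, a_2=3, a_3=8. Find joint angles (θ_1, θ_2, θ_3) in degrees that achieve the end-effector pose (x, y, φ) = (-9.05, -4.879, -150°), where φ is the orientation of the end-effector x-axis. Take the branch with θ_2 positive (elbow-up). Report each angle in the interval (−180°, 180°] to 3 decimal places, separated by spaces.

wrist centre = target − a_3·(cos φ, sin φ) = (-2.1218, -0.8790)
cos θ_2 = (5.2747−3²−3²)/(2·3·3) = -0.7070; θ_2 = 134.9884° (elbow-up)
β = atan2(-0.8790,-2.1218) = -157.4972°; ψ = atan2(2.1218,0.8791) = 67.4942°
θ_1 = β − ψ = -224.9913°
θ_3 = φ − θ_1 − θ_2 = -59.9970° (wrapped to (-180°,180°])

135.009 134.988 -59.997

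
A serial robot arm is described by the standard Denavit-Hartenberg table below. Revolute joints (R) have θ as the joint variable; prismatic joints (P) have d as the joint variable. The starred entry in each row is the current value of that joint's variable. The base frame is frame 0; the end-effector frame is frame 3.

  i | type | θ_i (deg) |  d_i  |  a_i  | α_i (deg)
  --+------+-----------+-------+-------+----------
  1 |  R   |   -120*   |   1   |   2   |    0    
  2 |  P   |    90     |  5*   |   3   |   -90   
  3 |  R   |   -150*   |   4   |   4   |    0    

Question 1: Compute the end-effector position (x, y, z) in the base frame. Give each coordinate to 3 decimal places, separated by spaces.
0.598 1.964 8.000

after link 1: o_1 = (-1.0000, -1.7321, 1.0000)
after link 2: o_2 = (1.5981, -3.2321, 6.0000)
after link 3: o_3 = (0.5981, 1.9641, 8.0000)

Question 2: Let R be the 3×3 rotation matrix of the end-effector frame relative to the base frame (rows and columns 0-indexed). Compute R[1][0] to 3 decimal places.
0.433

End-effector x-axis (col 0 of R) = (-0.7500,0.4330,0.5000)
R[1][0] = 0.4330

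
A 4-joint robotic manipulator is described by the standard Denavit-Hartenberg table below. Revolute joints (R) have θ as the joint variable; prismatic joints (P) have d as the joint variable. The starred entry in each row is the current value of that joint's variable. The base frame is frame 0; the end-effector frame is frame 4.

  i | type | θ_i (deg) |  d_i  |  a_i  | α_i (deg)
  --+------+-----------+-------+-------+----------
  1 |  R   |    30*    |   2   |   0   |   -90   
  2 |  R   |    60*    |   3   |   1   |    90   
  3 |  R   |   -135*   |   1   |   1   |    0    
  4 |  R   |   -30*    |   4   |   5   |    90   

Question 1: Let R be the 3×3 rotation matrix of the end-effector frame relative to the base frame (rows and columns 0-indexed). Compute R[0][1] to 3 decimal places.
End-effector y-axis (col 1 of R) = (0.7500,0.4330,0.5000)
R[0][1] = 0.7500

0.750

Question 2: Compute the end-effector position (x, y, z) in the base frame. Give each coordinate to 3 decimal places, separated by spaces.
after link 1: o_1 = (0.0000, 0.0000, 2.0000)
after link 2: o_2 = (-1.0670, 2.8481, 1.1340)
after link 3: o_3 = (-0.2696, 2.4919, 2.2463)
after link 4: o_4 = (1.2861, 1.8959, 8.4289)

1.286 1.896 8.429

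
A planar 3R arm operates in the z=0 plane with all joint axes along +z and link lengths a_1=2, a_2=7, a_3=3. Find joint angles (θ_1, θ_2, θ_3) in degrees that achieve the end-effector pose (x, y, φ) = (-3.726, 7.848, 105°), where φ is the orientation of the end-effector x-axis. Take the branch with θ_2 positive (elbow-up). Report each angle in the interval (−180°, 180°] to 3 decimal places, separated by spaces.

wrist centre = target − a_3·(cos φ, sin φ) = (-2.9495, 4.9502)
cos θ_2 = (33.2045−2²−7²)/(2·2·7) = -0.7070; θ_2 = 134.9899° (elbow-up)
β = atan2(4.9502,-2.9495) = 120.7882°; ψ = atan2(4.9506,-2.9489) = 120.7804°
θ_1 = β − ψ = 0.0077°
θ_3 = φ − θ_1 − θ_2 = -29.9976° (wrapped to (-180°,180°])

0.008 134.990 -29.998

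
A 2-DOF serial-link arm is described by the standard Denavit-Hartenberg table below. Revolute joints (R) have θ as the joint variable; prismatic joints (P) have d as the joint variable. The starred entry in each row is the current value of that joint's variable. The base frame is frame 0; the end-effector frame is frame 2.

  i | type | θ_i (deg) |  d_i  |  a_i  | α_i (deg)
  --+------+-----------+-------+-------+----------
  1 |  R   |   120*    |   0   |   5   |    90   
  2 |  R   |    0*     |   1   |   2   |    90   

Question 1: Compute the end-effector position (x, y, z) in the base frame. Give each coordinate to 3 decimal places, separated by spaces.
after link 1: o_1 = (-2.5000, 4.3301, 0.0000)
after link 2: o_2 = (-2.6340, 6.5622, 0.0000)

-2.634 6.562 0.000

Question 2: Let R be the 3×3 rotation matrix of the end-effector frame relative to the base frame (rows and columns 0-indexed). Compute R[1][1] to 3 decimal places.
0.500

End-effector y-axis (col 1 of R) = (0.8660,0.5000,0.0000)
R[1][1] = 0.5000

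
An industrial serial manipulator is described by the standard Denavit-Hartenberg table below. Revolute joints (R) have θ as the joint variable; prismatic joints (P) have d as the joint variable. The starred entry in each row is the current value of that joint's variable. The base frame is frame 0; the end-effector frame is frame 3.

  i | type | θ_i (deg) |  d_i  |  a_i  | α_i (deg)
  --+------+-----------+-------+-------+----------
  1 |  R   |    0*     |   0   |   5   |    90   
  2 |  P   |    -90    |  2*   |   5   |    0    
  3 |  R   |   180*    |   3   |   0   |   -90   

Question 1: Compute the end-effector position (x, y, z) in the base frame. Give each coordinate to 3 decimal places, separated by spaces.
5.000 -5.000 -5.000

after link 1: o_1 = (5.0000, 0.0000, 0.0000)
after link 2: o_2 = (5.0000, -2.0000, -5.0000)
after link 3: o_3 = (5.0000, -5.0000, -5.0000)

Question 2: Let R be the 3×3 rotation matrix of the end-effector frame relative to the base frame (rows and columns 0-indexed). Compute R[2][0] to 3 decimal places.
1.000

End-effector x-axis (col 0 of R) = (0.0000,0.0000,1.0000)
R[2][0] = 1.0000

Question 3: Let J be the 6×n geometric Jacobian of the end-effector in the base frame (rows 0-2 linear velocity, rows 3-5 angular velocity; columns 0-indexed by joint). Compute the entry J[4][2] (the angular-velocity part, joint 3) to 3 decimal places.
-1.000

axis z_2 = (0.0000,-1.0000,0.0000); lever o_n−o_2 = (0.0000,-3.0000,0.0000)
cross product → J_v[:, 2] = (0.0000,0.0000,0.0000)
J_ω[:, 2] = z_2
entry J[4][2] = -1.0000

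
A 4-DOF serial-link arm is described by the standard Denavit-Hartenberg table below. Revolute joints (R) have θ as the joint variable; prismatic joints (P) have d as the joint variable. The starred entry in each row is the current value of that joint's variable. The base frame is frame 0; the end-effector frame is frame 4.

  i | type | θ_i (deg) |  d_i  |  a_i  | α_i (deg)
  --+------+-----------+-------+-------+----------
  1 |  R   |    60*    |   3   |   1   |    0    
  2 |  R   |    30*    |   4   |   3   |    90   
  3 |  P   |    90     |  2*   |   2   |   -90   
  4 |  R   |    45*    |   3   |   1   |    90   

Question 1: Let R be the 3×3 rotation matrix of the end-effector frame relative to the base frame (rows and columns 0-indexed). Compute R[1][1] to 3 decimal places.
-1.000

End-effector y-axis (col 1 of R) = (-0.0000,-1.0000,0.0000)
R[1][1] = -1.0000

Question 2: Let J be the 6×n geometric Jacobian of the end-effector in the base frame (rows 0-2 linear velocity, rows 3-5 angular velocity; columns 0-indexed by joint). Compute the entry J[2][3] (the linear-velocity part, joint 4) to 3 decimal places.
-0.707

axis z_3 = (-0.0000,-1.0000,0.0000); lever o_n−o_3 = (-0.7071,-3.0000,0.7071)
cross product → J_v[:, 3] = (-0.7071,0.0000,-0.7071)
J_ω[:, 3] = z_3
entry J[2][3] = -0.7071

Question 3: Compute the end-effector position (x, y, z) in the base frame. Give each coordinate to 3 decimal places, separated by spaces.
after link 1: o_1 = (0.5000, 0.8660, 3.0000)
after link 2: o_2 = (0.5000, 3.8660, 7.0000)
after link 3: o_3 = (2.5000, 3.8660, 9.0000)
after link 4: o_4 = (1.7929, 0.8660, 9.7071)

1.793 0.866 9.707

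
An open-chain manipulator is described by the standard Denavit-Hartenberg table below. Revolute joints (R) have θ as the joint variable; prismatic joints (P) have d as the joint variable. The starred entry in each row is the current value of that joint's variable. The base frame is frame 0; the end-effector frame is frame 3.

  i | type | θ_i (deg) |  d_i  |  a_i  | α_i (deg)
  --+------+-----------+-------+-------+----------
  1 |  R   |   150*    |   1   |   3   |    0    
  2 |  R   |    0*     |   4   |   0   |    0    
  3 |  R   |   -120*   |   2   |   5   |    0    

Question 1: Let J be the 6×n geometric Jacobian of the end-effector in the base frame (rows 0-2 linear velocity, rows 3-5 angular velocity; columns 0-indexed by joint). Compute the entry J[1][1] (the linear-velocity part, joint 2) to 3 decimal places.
axis z_1 = (0.0000,0.0000,1.0000); lever o_n−o_1 = (4.3301,2.5000,6.0000)
cross product → J_v[:, 1] = (-2.5000,4.3301,0.0000)
J_ω[:, 1] = z_1
entry J[1][1] = 4.3301

4.330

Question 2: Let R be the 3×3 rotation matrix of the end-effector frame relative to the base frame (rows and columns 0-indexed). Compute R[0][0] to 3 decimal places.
End-effector x-axis (col 0 of R) = (0.8660,0.5000,0.0000)
R[0][0] = 0.8660

0.866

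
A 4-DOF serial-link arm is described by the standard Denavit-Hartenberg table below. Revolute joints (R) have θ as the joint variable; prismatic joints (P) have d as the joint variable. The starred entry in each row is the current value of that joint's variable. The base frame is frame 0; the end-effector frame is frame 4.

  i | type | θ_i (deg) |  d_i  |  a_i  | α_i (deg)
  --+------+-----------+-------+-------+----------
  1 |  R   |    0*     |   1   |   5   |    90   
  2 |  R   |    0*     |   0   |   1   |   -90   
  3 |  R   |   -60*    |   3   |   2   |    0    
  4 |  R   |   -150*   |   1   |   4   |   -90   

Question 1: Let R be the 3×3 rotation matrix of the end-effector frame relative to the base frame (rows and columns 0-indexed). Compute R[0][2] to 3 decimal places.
End-effector z-axis (col 2 of R) = (-0.5000,-0.8660,0.0000)
R[0][2] = -0.5000

-0.500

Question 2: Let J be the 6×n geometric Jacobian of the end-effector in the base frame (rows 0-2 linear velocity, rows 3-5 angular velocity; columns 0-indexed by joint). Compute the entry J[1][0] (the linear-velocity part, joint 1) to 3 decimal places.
3.536

axis z_0 = ẑ; lever o_n−o_0 = (3.5359,0.2679,5.0000)
cross product → J_v[:, 0] = (-0.2679,3.5359,0.0000)
J_ω[:, 0] = z_0
entry J[1][0] = 3.5359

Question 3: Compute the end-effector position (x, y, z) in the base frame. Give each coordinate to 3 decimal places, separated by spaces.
3.536 0.268 5.000

after link 1: o_1 = (5.0000, 0.0000, 1.0000)
after link 2: o_2 = (6.0000, 0.0000, 1.0000)
after link 3: o_3 = (7.0000, -1.7321, 4.0000)
after link 4: o_4 = (3.5359, 0.2679, 5.0000)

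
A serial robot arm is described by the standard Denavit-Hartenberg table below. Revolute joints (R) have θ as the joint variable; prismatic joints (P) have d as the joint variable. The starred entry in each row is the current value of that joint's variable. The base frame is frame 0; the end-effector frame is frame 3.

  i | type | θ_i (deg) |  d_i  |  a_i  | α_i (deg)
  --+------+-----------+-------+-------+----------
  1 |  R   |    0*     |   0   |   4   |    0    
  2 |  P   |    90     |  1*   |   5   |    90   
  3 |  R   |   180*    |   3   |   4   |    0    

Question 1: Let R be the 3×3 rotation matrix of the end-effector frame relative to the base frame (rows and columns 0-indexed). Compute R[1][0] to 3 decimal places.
End-effector x-axis (col 0 of R) = (-0.0000,-1.0000,0.0000)
R[1][0] = -1.0000

-1.000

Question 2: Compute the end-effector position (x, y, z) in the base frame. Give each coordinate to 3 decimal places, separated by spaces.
7.000 1.000 1.000

after link 1: o_1 = (4.0000, 0.0000, 0.0000)
after link 2: o_2 = (4.0000, 5.0000, 1.0000)
after link 3: o_3 = (7.0000, 1.0000, 1.0000)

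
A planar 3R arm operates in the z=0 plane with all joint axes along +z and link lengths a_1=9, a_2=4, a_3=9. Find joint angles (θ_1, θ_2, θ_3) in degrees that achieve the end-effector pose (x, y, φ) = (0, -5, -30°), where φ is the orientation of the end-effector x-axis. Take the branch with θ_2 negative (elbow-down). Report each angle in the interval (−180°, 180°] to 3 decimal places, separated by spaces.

-150.000 -120.000 -120.000

wrist centre = target − a_3·(cos φ, sin φ) = (-7.7942, -0.5000)
cos θ_2 = (61.0000−9²−4²)/(2·9·4) = -0.5000; θ_2 = -120.0000° (elbow-down)
β = atan2(-0.5000,-7.7942) = -176.3295°; ψ = atan2(-3.4641,7.0000) = -26.3295°
θ_1 = β − ψ = -150.0000°
θ_3 = φ − θ_1 − θ_2 = -120.0000° (wrapped to (-180°,180°])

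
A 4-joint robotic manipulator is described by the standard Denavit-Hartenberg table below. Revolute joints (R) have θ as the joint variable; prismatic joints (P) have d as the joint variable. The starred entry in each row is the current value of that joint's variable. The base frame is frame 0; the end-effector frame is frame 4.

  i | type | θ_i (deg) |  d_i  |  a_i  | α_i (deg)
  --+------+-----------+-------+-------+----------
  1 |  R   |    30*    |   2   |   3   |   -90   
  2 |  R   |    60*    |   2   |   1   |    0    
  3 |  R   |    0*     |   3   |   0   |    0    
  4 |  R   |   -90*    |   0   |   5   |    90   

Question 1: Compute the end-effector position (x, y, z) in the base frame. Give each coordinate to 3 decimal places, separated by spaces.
after link 1: o_1 = (2.5981, 1.5000, 2.0000)
after link 2: o_2 = (2.0311, 3.4821, 1.1340)
after link 3: o_3 = (0.5311, 6.0801, 1.1340)
after link 4: o_4 = (4.2811, 8.2452, 3.6340)

4.281 8.245 3.634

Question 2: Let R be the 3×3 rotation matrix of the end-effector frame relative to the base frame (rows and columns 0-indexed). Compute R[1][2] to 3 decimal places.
-0.250

End-effector z-axis (col 2 of R) = (-0.4330,-0.2500,0.8660)
R[1][2] = -0.2500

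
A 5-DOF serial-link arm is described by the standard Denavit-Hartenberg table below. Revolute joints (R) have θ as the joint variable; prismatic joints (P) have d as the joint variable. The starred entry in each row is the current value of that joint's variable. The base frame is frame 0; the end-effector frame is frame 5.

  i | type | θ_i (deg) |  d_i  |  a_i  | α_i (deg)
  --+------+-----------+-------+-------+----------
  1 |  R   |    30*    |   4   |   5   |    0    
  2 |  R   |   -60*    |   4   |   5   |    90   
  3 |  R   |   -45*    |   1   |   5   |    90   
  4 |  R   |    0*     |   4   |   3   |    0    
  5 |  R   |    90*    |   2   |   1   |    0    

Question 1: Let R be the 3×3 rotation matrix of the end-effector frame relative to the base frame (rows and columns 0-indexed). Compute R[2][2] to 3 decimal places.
-0.707

End-effector z-axis (col 2 of R) = (-0.6124,0.3536,-0.7071)
R[2][2] = -0.7071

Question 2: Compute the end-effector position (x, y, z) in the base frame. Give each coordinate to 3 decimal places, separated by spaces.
8.885 -2.439 -1.899

after link 1: o_1 = (4.3301, 2.5000, 4.0000)
after link 2: o_2 = (8.6603, -0.0000, 8.0000)
after link 3: o_3 = (11.2221, -2.6338, 4.4645)
after link 4: o_4 = (10.6097, -2.2802, -0.4853)
after link 5: o_5 = (8.8850, -2.4392, -1.8995)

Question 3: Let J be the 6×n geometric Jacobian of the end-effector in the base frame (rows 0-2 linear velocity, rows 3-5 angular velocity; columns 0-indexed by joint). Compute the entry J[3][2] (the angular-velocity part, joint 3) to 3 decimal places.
-0.500

axis z_2 = (-0.5000,-0.8660,0.0000); lever o_n−o_2 = (0.2247,-2.4392,-9.8995)
cross product → J_v[:, 2] = (8.5732,-4.9497,1.4142)
J_ω[:, 2] = z_2
entry J[3][2] = -0.5000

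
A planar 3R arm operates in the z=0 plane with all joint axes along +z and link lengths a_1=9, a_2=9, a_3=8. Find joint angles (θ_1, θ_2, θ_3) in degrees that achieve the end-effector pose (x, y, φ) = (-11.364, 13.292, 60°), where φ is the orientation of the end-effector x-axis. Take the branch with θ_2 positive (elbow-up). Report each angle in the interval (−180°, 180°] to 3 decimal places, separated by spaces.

135.000 45.000 -120.001

wrist centre = target − a_3·(cos φ, sin φ) = (-15.3640, 6.3638)
cos θ_2 = (276.5504−9²−9²)/(2·9·9) = 0.7071; θ_2 = 45.0004° (elbow-up)
β = atan2(6.3638,-15.3640) = 157.5006°; ψ = atan2(6.3640,15.3639) = 22.5002°
θ_1 = β − ψ = 135.0004°
θ_3 = φ − θ_1 − θ_2 = -120.0008° (wrapped to (-180°,180°])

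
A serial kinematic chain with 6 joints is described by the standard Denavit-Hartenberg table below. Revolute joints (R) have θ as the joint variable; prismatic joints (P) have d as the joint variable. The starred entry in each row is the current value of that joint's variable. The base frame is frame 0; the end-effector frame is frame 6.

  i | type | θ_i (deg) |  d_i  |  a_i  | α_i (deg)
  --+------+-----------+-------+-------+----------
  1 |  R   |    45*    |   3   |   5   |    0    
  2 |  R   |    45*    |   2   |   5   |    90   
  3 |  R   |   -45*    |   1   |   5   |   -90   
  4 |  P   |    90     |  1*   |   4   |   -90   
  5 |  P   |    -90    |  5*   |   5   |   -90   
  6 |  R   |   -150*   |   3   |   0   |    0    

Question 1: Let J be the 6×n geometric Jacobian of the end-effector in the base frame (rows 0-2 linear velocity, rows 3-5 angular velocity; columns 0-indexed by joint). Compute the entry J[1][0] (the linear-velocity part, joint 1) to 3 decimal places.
-2.464

axis z_0 = ẑ; lever o_n−o_0 = (-2.4645,12.7782,9.2426)
cross product → J_v[:, 0] = (-12.7782,-2.4645,0.0000)
J_ω[:, 0] = z_0
entry J[1][0] = -2.4645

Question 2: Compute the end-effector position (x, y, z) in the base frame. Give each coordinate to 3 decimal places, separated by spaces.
-2.464 12.778 9.243

after link 1: o_1 = (3.5355, 3.5355, 3.0000)
after link 2: o_2 = (3.5355, 8.5355, 5.0000)
after link 3: o_3 = (4.5355, 12.0711, 1.4645)
after link 4: o_4 = (0.5355, 12.7782, 2.1716)
after link 5: o_5 = (0.5355, 12.7782, 9.2426)
after link 6: o_6 = (-2.4645, 12.7782, 9.2426)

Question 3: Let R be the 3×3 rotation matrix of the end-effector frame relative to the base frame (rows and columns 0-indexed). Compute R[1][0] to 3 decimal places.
End-effector x-axis (col 0 of R) = (-0.0000,-0.9659,-0.2588)
R[1][0] = -0.9659

-0.966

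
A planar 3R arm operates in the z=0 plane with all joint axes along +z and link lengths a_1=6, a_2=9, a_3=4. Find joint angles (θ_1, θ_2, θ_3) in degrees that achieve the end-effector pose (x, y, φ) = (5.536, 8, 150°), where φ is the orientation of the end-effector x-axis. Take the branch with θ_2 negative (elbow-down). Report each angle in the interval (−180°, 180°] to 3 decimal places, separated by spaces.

89.999 -89.999 150.000

wrist centre = target − a_3·(cos φ, sin φ) = (9.0001, 6.0000)
cos θ_2 = (117.0018−6²−9²)/(2·6·9) = 0.0000; θ_2 = -89.9990° (elbow-down)
β = atan2(6.0000,9.0001) = 33.6898°; ψ = atan2(-9.0000,6.0002) = -56.3093°
θ_1 = β − ψ = 89.9990°
θ_3 = φ − θ_1 − θ_2 = 150.0000° (wrapped to (-180°,180°])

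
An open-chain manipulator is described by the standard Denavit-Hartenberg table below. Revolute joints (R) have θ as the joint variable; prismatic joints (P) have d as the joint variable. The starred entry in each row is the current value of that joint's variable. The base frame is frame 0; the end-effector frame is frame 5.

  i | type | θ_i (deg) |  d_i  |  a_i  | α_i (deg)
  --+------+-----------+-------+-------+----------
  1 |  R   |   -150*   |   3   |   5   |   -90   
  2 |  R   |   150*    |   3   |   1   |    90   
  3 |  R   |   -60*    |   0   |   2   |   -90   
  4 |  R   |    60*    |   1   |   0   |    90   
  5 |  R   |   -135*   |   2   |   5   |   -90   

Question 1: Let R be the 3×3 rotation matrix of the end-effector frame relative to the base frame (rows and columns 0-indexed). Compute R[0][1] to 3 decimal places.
0.267

End-effector y-axis (col 1 of R) = (0.2667,-0.7120,0.6495)
R[0][1] = 0.2667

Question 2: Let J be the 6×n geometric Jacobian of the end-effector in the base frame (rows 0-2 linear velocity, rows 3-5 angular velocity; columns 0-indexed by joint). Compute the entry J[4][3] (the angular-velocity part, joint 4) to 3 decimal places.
axis z_3 = (0.8995,-0.0580,-0.4330); lever o_n−o_3 = (-4.0375,-0.9029,-2.4108)
cross product → J_v[:, 3] = (-0.2511,3.9169,-1.0464)
J_ω[:, 3] = z_3
entry J[4][3] = -0.0580

-0.058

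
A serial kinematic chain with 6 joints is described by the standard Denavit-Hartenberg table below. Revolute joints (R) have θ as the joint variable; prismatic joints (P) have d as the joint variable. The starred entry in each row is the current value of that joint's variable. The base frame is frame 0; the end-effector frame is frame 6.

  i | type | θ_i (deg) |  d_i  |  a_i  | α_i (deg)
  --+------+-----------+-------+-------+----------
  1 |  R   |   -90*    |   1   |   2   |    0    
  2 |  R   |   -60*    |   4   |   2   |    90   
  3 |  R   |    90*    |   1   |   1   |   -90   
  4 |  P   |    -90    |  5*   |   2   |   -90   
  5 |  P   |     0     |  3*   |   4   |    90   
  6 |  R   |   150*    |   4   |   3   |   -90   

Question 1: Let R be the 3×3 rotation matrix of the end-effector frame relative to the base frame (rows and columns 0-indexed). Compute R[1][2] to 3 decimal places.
-0.433

End-effector z-axis (col 2 of R) = (0.2500,-0.4330,-0.8660)
R[1][2] = -0.4330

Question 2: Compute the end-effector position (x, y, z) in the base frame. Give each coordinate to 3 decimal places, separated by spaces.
after link 1: o_1 = (0.0000, -2.0000, 1.0000)
after link 2: o_2 = (-1.7321, -3.0000, 5.0000)
after link 3: o_3 = (-2.2321, -2.1340, 6.0000)
after link 4: o_4 = (1.0981, 2.0981, 6.0000)
after link 5: o_5 = (-0.9019, 5.5622, 9.0000)
after link 6: o_6 = (3.8612, 5.3122, 10.5000)

3.861 5.312 10.500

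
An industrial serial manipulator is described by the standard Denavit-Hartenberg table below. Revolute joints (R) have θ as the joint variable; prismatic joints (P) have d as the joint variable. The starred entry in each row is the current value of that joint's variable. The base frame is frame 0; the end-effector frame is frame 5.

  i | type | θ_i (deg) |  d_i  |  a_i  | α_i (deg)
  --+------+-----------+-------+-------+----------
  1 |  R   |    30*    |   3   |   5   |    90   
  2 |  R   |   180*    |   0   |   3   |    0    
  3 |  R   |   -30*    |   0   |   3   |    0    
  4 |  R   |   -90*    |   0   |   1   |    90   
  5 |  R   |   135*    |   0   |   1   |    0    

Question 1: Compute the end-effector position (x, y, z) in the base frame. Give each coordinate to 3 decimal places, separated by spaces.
after link 1: o_1 = (4.3301, 2.5000, 3.0000)
after link 2: o_2 = (1.7321, 1.0000, 3.0000)
after link 3: o_3 = (-0.5179, -0.2990, 4.5000)
after link 4: o_4 = (-0.0849, -0.0490, 5.3660)
after link 5: o_5 = (-0.0376, -0.8382, 4.7537)

-0.038 -0.838 4.754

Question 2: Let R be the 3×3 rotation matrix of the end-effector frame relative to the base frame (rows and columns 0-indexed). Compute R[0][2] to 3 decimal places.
End-effector z-axis (col 2 of R) = (0.7500,0.4330,-0.5000)
R[0][2] = 0.7500

0.750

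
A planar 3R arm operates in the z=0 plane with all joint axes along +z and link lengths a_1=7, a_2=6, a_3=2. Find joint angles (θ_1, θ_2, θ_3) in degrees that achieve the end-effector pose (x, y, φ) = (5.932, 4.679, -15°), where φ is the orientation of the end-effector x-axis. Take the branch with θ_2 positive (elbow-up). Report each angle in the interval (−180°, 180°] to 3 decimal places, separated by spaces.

wrist centre = target − a_3·(cos φ, sin φ) = (4.0001, 5.1966)
cos θ_2 = (43.0062−7²−6²)/(2·7·6) = -0.4999; θ_2 = 119.9951° (elbow-up)
β = atan2(5.1966,4.0001) = 52.4125°; ψ = atan2(5.1964,4.0004) = 52.4092°
θ_1 = β − ψ = 0.0033°
θ_3 = φ − θ_1 − θ_2 = -134.9984° (wrapped to (-180°,180°])

0.003 119.995 -134.998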